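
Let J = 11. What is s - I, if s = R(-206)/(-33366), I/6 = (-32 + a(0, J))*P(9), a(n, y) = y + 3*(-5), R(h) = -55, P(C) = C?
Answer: 64863559/33366 ≈ 1944.0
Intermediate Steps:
a(n, y) = -15 + y (a(n, y) = y - 15 = -15 + y)
I = -1944 (I = 6*((-32 + (-15 + 11))*9) = 6*((-32 - 4)*9) = 6*(-36*9) = 6*(-324) = -1944)
s = 55/33366 (s = -55/(-33366) = -55*(-1/33366) = 55/33366 ≈ 0.0016484)
s - I = 55/33366 - 1*(-1944) = 55/33366 + 1944 = 64863559/33366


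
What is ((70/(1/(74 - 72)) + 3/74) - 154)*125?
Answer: -129125/74 ≈ -1744.9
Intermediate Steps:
((70/(1/(74 - 72)) + 3/74) - 154)*125 = ((70/(1/2) + 3*(1/74)) - 154)*125 = ((70/(½) + 3/74) - 154)*125 = ((70*2 + 3/74) - 154)*125 = ((140 + 3/74) - 154)*125 = (10363/74 - 154)*125 = -1033/74*125 = -129125/74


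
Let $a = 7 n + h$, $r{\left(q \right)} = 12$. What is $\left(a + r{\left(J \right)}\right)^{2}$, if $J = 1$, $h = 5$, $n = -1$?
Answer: $100$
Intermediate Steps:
$a = -2$ ($a = 7 \left(-1\right) + 5 = -7 + 5 = -2$)
$\left(a + r{\left(J \right)}\right)^{2} = \left(-2 + 12\right)^{2} = 10^{2} = 100$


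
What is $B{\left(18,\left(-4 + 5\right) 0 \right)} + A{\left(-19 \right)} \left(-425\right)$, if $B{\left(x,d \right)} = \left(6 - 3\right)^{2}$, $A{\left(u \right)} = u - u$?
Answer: $9$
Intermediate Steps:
$A{\left(u \right)} = 0$
$B{\left(x,d \right)} = 9$ ($B{\left(x,d \right)} = 3^{2} = 9$)
$B{\left(18,\left(-4 + 5\right) 0 \right)} + A{\left(-19 \right)} \left(-425\right) = 9 + 0 \left(-425\right) = 9 + 0 = 9$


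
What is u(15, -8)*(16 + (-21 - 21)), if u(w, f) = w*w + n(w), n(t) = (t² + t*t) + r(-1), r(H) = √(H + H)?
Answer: -17550 - 26*I*√2 ≈ -17550.0 - 36.77*I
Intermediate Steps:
r(H) = √2*√H (r(H) = √(2*H) = √2*√H)
n(t) = 2*t² + I*√2 (n(t) = (t² + t*t) + √2*√(-1) = (t² + t²) + √2*I = 2*t² + I*√2)
u(w, f) = 3*w² + I*√2 (u(w, f) = w*w + (2*w² + I*√2) = w² + (2*w² + I*√2) = 3*w² + I*√2)
u(15, -8)*(16 + (-21 - 21)) = (3*15² + I*√2)*(16 + (-21 - 21)) = (3*225 + I*√2)*(16 - 42) = (675 + I*√2)*(-26) = -17550 - 26*I*√2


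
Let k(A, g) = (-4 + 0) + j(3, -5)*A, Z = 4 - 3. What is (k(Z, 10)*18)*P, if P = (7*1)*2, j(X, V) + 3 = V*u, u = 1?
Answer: -3024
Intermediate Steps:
j(X, V) = -3 + V (j(X, V) = -3 + V*1 = -3 + V)
P = 14 (P = 7*2 = 14)
Z = 1
k(A, g) = -4 - 8*A (k(A, g) = (-4 + 0) + (-3 - 5)*A = -4 - 8*A)
(k(Z, 10)*18)*P = ((-4 - 8*1)*18)*14 = ((-4 - 8)*18)*14 = -12*18*14 = -216*14 = -3024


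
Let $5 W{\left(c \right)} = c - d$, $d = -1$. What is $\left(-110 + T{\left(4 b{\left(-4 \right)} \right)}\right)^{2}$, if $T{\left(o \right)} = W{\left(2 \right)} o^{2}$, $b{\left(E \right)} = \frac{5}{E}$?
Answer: $9025$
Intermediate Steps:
$W{\left(c \right)} = \frac{1}{5} + \frac{c}{5}$ ($W{\left(c \right)} = \frac{c - -1}{5} = \frac{c + 1}{5} = \frac{1 + c}{5} = \frac{1}{5} + \frac{c}{5}$)
$T{\left(o \right)} = \frac{3 o^{2}}{5}$ ($T{\left(o \right)} = \left(\frac{1}{5} + \frac{1}{5} \cdot 2\right) o^{2} = \left(\frac{1}{5} + \frac{2}{5}\right) o^{2} = \frac{3 o^{2}}{5}$)
$\left(-110 + T{\left(4 b{\left(-4 \right)} \right)}\right)^{2} = \left(-110 + \frac{3 \left(4 \frac{5}{-4}\right)^{2}}{5}\right)^{2} = \left(-110 + \frac{3 \left(4 \cdot 5 \left(- \frac{1}{4}\right)\right)^{2}}{5}\right)^{2} = \left(-110 + \frac{3 \left(4 \left(- \frac{5}{4}\right)\right)^{2}}{5}\right)^{2} = \left(-110 + \frac{3 \left(-5\right)^{2}}{5}\right)^{2} = \left(-110 + \frac{3}{5} \cdot 25\right)^{2} = \left(-110 + 15\right)^{2} = \left(-95\right)^{2} = 9025$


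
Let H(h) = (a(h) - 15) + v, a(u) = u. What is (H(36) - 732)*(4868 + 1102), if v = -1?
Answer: -4250640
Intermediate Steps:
H(h) = -16 + h (H(h) = (h - 15) - 1 = (-15 + h) - 1 = -16 + h)
(H(36) - 732)*(4868 + 1102) = ((-16 + 36) - 732)*(4868 + 1102) = (20 - 732)*5970 = -712*5970 = -4250640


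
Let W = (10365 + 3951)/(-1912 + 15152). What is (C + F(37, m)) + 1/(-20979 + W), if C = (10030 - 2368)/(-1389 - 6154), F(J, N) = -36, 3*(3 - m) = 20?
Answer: -19387504887640/523762619673 ≈ -37.016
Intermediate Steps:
m = -11/3 (m = 3 - ⅓*20 = 3 - 20/3 = -11/3 ≈ -3.6667)
W = 3579/3310 (W = 14316/13240 = 14316*(1/13240) = 3579/3310 ≈ 1.0813)
C = -7662/7543 (C = 7662/(-7543) = 7662*(-1/7543) = -7662/7543 ≈ -1.0158)
(C + F(37, m)) + 1/(-20979 + W) = (-7662/7543 - 36) + 1/(-20979 + 3579/3310) = -279210/7543 + 1/(-69436911/3310) = -279210/7543 - 3310/69436911 = -19387504887640/523762619673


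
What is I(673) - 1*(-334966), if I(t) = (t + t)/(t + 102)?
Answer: 259599996/775 ≈ 3.3497e+5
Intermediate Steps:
I(t) = 2*t/(102 + t) (I(t) = (2*t)/(102 + t) = 2*t/(102 + t))
I(673) - 1*(-334966) = 2*673/(102 + 673) - 1*(-334966) = 2*673/775 + 334966 = 2*673*(1/775) + 334966 = 1346/775 + 334966 = 259599996/775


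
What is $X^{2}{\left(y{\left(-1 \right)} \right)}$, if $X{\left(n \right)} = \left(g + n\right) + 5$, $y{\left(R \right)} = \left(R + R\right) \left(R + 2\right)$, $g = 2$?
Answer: $25$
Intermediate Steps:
$y{\left(R \right)} = 2 R \left(2 + R\right)$
$X{\left(n \right)} = 7 + n$ ($X{\left(n \right)} = \left(2 + n\right) + 5 = 7 + n$)
$X^{2}{\left(y{\left(-1 \right)} \right)} = \left(7 + 2 \left(-1\right) \left(2 - 1\right)\right)^{2} = \left(7 + 2 \left(-1\right) 1\right)^{2} = \left(7 - 2\right)^{2} = 5^{2} = 25$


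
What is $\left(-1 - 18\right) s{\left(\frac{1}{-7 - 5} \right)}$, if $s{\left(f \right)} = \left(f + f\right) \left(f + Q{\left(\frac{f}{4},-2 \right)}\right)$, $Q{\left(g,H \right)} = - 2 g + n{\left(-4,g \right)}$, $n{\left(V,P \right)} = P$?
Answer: $- \frac{19}{96} \approx -0.19792$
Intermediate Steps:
$Q{\left(g,H \right)} = - g$ ($Q{\left(g,H \right)} = - 2 g + g = - g$)
$s{\left(f \right)} = \frac{3 f^{2}}{2}$ ($s{\left(f \right)} = \left(f + f\right) \left(f - \frac{f}{4}\right) = 2 f \left(f - f \frac{1}{4}\right) = 2 f \left(f - \frac{f}{4}\right) = 2 f \frac{3 f}{4} = \frac{3 f^{2}}{2}$)
$\left(-1 - 18\right) s{\left(\frac{1}{-7 - 5} \right)} = \left(-1 - 18\right) \frac{3 \left(\frac{1}{-7 - 5}\right)^{2}}{2} = - 19 \frac{3 \left(\frac{1}{-12}\right)^{2}}{2} = - 19 \frac{3 \left(- \frac{1}{12}\right)^{2}}{2} = - 19 \cdot \frac{3}{2} \cdot \frac{1}{144} = \left(-19\right) \frac{1}{96} = - \frac{19}{96}$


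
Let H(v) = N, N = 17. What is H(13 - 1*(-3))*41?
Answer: 697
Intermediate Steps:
H(v) = 17
H(13 - 1*(-3))*41 = 17*41 = 697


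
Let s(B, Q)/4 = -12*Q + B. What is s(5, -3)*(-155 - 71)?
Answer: -37064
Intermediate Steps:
s(B, Q) = -48*Q + 4*B (s(B, Q) = 4*(-12*Q + B) = 4*(B - 12*Q) = -48*Q + 4*B)
s(5, -3)*(-155 - 71) = (-48*(-3) + 4*5)*(-155 - 71) = (144 + 20)*(-226) = 164*(-226) = -37064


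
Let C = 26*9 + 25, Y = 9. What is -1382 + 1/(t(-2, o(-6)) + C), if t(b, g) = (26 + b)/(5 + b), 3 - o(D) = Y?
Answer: -368993/267 ≈ -1382.0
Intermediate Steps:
o(D) = -6 (o(D) = 3 - 1*9 = 3 - 9 = -6)
t(b, g) = (26 + b)/(5 + b)
C = 259 (C = 234 + 25 = 259)
-1382 + 1/(t(-2, o(-6)) + C) = -1382 + 1/((26 - 2)/(5 - 2) + 259) = -1382 + 1/(24/3 + 259) = -1382 + 1/((1/3)*24 + 259) = -1382 + 1/(8 + 259) = -1382 + 1/267 = -368993/267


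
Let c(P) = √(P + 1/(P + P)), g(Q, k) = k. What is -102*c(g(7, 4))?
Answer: -51*√66/2 ≈ -207.16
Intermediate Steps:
c(P) = √(P + 1/(2*P))
-102*c(g(7, 4)) = -51*√(2/4 + 4*4) = -51*√(2*(¼) + 16) = -51*√(½ + 16) = -51*√(33/2) = -51*√66/2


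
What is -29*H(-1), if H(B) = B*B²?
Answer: 29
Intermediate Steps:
H(B) = B³
-29*H(-1) = -29*(-1)³ = -29*(-1) = 29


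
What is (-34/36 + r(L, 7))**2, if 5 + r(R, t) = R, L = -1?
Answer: 15625/324 ≈ 48.225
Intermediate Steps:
r(R, t) = -5 + R
(-34/36 + r(L, 7))**2 = (-34/36 + (-5 - 1))**2 = (-34*1/36 - 6)**2 = (-17/18 - 6)**2 = (-125/18)**2 = 15625/324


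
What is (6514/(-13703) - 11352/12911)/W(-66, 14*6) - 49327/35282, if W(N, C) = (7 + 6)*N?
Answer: -287662643893033/205988357358498 ≈ -1.3965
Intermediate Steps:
W(N, C) = 13*N
(6514/(-13703) - 11352/12911)/W(-66, 14*6) - 49327/35282 = (6514/(-13703) - 11352/12911)/((13*(-66))) - 49327/35282 = (6514*(-1/13703) - 11352*1/12911)/(-858) - 49327*1/35282 = (-6514/13703 - 11352/12911)*(-1/858) - 49327/35282 = -239658710/176919433*(-1/858) - 49327/35282 = 119829355/75898436757 - 49327/35282 = -287662643893033/205988357358498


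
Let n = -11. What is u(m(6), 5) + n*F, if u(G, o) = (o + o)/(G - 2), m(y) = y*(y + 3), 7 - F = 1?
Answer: -1711/26 ≈ -65.808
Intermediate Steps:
F = 6 (F = 7 - 1*1 = 7 - 1 = 6)
m(y) = y*(3 + y)
u(G, o) = 2*o/(-2 + G) (u(G, o) = (2*o)/(-2 + G) = 2*o/(-2 + G))
u(m(6), 5) + n*F = 2*5/(-2 + 6*(3 + 6)) - 11*6 = 2*5/(-2 + 6*9) - 66 = 2*5/(-2 + 54) - 66 = 2*5/52 - 66 = 2*5*(1/52) - 66 = 5/26 - 66 = -1711/26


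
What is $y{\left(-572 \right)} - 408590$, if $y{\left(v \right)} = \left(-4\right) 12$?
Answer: $-408638$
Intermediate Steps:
$y{\left(v \right)} = -48$
$y{\left(-572 \right)} - 408590 = -48 - 408590 = -408638$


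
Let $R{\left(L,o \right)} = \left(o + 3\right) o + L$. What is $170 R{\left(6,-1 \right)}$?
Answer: $680$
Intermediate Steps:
$R{\left(L,o \right)} = L + o \left(3 + o\right)$ ($R{\left(L,o \right)} = \left(3 + o\right) o + L = o \left(3 + o\right) + L = L + o \left(3 + o\right)$)
$170 R{\left(6,-1 \right)} = 170 \left(6 + \left(-1\right)^{2} + 3 \left(-1\right)\right) = 170 \left(6 + 1 - 3\right) = 170 \cdot 4 = 680$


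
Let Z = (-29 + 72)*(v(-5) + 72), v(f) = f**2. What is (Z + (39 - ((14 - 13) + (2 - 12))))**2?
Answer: 17799961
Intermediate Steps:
Z = 4171 (Z = (-29 + 72)*((-5)**2 + 72) = 43*(25 + 72) = 43*97 = 4171)
(Z + (39 - ((14 - 13) + (2 - 12))))**2 = (4171 + (39 - ((14 - 13) + (2 - 12))))**2 = (4171 + (39 - (1 - 10)))**2 = (4171 + (39 - 1*(-9)))**2 = (4171 + (39 + 9))**2 = (4171 + 48)**2 = 4219**2 = 17799961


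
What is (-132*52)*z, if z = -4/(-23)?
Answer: -27456/23 ≈ -1193.7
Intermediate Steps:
z = 4/23 (z = -4*(-1/23) = 4/23 ≈ 0.17391)
(-132*52)*z = -132*52*(4/23) = -6864*4/23 = -27456/23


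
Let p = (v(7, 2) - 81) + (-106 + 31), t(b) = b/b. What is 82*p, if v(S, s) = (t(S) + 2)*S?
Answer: -11070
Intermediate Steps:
t(b) = 1
v(S, s) = 3*S (v(S, s) = (1 + 2)*S = 3*S)
p = -135 (p = (3*7 - 81) + (-106 + 31) = (21 - 81) - 75 = -60 - 75 = -135)
82*p = 82*(-135) = -11070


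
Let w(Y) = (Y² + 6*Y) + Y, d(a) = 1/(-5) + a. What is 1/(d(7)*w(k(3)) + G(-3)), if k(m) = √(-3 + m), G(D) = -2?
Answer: -½ ≈ -0.50000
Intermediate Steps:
d(a) = -⅕ + a
w(Y) = Y² + 7*Y
1/(d(7)*w(k(3)) + G(-3)) = 1/((-⅕ + 7)*(√(-3 + 3)*(7 + √(-3 + 3))) - 2) = 1/(34*(√0*(7 + √0))/5 - 2) = 1/(34*(0*(7 + 0))/5 - 2) = 1/(34*(0*7)/5 - 2) = 1/((34/5)*0 - 2) = 1/(0 - 2) = 1/(-2) = -½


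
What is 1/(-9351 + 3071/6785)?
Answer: -6785/63443464 ≈ -0.00010695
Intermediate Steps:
1/(-9351 + 3071/6785) = 1/(-63443464/6785) = -6785/63443464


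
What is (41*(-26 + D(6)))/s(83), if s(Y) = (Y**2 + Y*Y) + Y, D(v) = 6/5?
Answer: -5084/69305 ≈ -0.073357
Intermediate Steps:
D(v) = 6/5 (D(v) = 6*(1/5) = 6/5)
s(Y) = Y + 2*Y**2 (s(Y) = (Y**2 + Y**2) + Y = 2*Y**2 + Y = Y + 2*Y**2)
(41*(-26 + D(6)))/s(83) = (41*(-26 + 6/5))/((83*(1 + 2*83))) = (41*(-124/5))/((83*(1 + 166))) = -5084/(5*(83*167)) = -5084/5/13861 = -5084/5*1/13861 = -5084/69305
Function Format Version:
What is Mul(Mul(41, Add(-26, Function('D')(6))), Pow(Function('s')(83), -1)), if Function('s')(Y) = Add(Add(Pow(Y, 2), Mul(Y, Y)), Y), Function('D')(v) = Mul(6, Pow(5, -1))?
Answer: Rational(-5084, 69305) ≈ -0.073357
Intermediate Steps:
Function('D')(v) = Rational(6, 5) (Function('D')(v) = Mul(6, Rational(1, 5)) = Rational(6, 5))
Function('s')(Y) = Add(Y, Mul(2, Pow(Y, 2))) (Function('s')(Y) = Add(Add(Pow(Y, 2), Pow(Y, 2)), Y) = Add(Mul(2, Pow(Y, 2)), Y) = Add(Y, Mul(2, Pow(Y, 2))))
Mul(Mul(41, Add(-26, Function('D')(6))), Pow(Function('s')(83), -1)) = Mul(Mul(41, Add(-26, Rational(6, 5))), Pow(Mul(83, Add(1, Mul(2, 83))), -1)) = Mul(Mul(41, Rational(-124, 5)), Pow(Mul(83, Add(1, 166)), -1)) = Mul(Rational(-5084, 5), Pow(Mul(83, 167), -1)) = Mul(Rational(-5084, 5), Pow(13861, -1)) = Mul(Rational(-5084, 5), Rational(1, 13861)) = Rational(-5084, 69305)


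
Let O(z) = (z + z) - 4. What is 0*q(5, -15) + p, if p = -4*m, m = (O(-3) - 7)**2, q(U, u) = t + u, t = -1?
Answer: -1156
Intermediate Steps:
q(U, u) = -1 + u
O(z) = -4 + 2*z (O(z) = 2*z - 4 = -4 + 2*z)
m = 289 (m = ((-4 + 2*(-3)) - 7)**2 = ((-4 - 6) - 7)**2 = (-10 - 7)**2 = (-17)**2 = 289)
p = -1156 (p = -4*289 = -1156)
0*q(5, -15) + p = 0*(-1 - 15) - 1156 = 0*(-16) - 1156 = 0 - 1156 = -1156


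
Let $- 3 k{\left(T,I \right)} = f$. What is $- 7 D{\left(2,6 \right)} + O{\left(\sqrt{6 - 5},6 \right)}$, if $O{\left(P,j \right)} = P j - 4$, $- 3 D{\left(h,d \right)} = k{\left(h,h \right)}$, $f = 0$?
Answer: $2$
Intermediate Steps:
$k{\left(T,I \right)} = 0$ ($k{\left(T,I \right)} = \left(- \frac{1}{3}\right) 0 = 0$)
$D{\left(h,d \right)} = 0$ ($D{\left(h,d \right)} = \left(- \frac{1}{3}\right) 0 = 0$)
$O{\left(P,j \right)} = -4 + P j$
$- 7 D{\left(2,6 \right)} + O{\left(\sqrt{6 - 5},6 \right)} = \left(-7\right) 0 - \left(4 - \sqrt{6 - 5} \cdot 6\right) = 0 - \left(4 - \sqrt{1} \cdot 6\right) = 0 + \left(-4 + 1 \cdot 6\right) = 0 + \left(-4 + 6\right) = 0 + 2 = 2$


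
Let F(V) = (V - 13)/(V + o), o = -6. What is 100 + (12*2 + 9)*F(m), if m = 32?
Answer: 3227/26 ≈ 124.12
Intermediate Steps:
F(V) = (-13 + V)/(-6 + V) (F(V) = (V - 13)/(V - 6) = (-13 + V)/(-6 + V))
100 + (12*2 + 9)*F(m) = 100 + (12*2 + 9)*((-13 + 32)/(-6 + 32)) = 100 + (24 + 9)*(19/26) = 100 + 33*((1/26)*19) = 100 + 33*(19/26) = 100 + 627/26 = 3227/26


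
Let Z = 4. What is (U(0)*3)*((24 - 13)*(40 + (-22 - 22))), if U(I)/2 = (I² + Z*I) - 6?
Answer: 1584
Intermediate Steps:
U(I) = -12 + 2*I² + 8*I (U(I) = 2*((I² + 4*I) - 6) = 2*(-6 + I² + 4*I) = -12 + 2*I² + 8*I)
(U(0)*3)*((24 - 13)*(40 + (-22 - 22))) = ((-12 + 2*0² + 8*0)*3)*((24 - 13)*(40 + (-22 - 22))) = ((-12 + 2*0 + 0)*3)*(11*(40 - 44)) = ((-12 + 0 + 0)*3)*(11*(-4)) = -12*3*(-44) = -36*(-44) = 1584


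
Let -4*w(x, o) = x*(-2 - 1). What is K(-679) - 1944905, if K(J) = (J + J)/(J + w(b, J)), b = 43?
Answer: -5031463803/2587 ≈ -1.9449e+6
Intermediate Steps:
w(x, o) = 3*x/4 (w(x, o) = -x*(-2 - 1)/4 = -x*(-3)/4 = -(-3)*x/4 = 3*x/4)
K(J) = 2*J/(129/4 + J) (K(J) = (J + J)/(J + (3/4)*43) = (2*J)/(J + 129/4) = (2*J)/(129/4 + J) = 2*J/(129/4 + J))
K(-679) - 1944905 = 8*(-679)/(129 + 4*(-679)) - 1944905 = 8*(-679)/(129 - 2716) - 1944905 = 8*(-679)/(-2587) - 1944905 = 8*(-679)*(-1/2587) - 1944905 = 5432/2587 - 1944905 = -5031463803/2587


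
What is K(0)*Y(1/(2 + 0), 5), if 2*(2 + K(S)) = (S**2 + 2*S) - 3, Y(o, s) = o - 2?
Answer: 21/4 ≈ 5.2500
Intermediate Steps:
Y(o, s) = -2 + o
K(S) = -7/2 + S + S**2/2 (K(S) = -2 + ((S**2 + 2*S) - 3)/2 = -2 + (-3 + S**2 + 2*S)/2 = -2 + (-3/2 + S + S**2/2) = -7/2 + S + S**2/2)
K(0)*Y(1/(2 + 0), 5) = (-7/2 + 0 + (1/2)*0**2)*(-2 + 1/(2 + 0)) = (-7/2 + 0 + (1/2)*0)*(-2 + 1/2) = (-7/2 + 0 + 0)*(-2 + 1/2) = -7/2*(-3/2) = 21/4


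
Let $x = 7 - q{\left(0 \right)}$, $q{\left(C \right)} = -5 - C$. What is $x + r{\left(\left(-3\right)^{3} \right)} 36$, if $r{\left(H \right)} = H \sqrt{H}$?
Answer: $12 - 2916 i \sqrt{3} \approx 12.0 - 5050.7 i$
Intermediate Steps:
$r{\left(H \right)} = H^{\frac{3}{2}}$
$x = 12$ ($x = 7 - \left(-5 - 0\right) = 7 - \left(-5 + 0\right) = 7 - -5 = 7 + 5 = 12$)
$x + r{\left(\left(-3\right)^{3} \right)} 36 = 12 + \left(\left(-3\right)^{3}\right)^{\frac{3}{2}} \cdot 36 = 12 + \left(-27\right)^{\frac{3}{2}} \cdot 36 = 12 + - 81 i \sqrt{3} \cdot 36 = 12 - 2916 i \sqrt{3}$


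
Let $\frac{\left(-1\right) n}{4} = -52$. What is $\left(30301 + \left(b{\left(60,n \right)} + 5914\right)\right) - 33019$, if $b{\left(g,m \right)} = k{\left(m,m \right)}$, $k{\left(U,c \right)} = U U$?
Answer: $46460$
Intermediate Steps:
$k{\left(U,c \right)} = U^{2}$
$n = 208$ ($n = \left(-4\right) \left(-52\right) = 208$)
$b{\left(g,m \right)} = m^{2}$
$\left(30301 + \left(b{\left(60,n \right)} + 5914\right)\right) - 33019 = \left(30301 + \left(208^{2} + 5914\right)\right) - 33019 = \left(30301 + \left(43264 + 5914\right)\right) - 33019 = \left(30301 + 49178\right) - 33019 = 79479 - 33019 = 46460$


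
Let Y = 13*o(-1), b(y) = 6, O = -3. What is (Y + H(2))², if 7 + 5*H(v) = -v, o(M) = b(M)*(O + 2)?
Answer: 159201/25 ≈ 6368.0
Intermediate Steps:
o(M) = -6 (o(M) = 6*(-3 + 2) = 6*(-1) = -6)
H(v) = -7/5 - v/5 (H(v) = -7/5 + (-v)/5 = -7/5 - v/5)
Y = -78 (Y = 13*(-6) = -78)
(Y + H(2))² = (-78 + (-7/5 - ⅕*2))² = (-78 + (-7/5 - ⅖))² = (-78 - 9/5)² = (-399/5)² = 159201/25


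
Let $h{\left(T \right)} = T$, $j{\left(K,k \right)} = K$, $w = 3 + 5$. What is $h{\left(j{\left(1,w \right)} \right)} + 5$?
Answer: $6$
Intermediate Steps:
$w = 8$
$h{\left(j{\left(1,w \right)} \right)} + 5 = 1 + 5 = 6$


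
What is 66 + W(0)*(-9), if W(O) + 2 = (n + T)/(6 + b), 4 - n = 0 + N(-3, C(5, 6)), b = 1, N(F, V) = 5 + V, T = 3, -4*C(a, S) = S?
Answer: 159/2 ≈ 79.500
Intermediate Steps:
C(a, S) = -S/4
n = ½ (n = 4 - (0 + (5 - ¼*6)) = 4 - (0 + (5 - 3/2)) = 4 - (0 + 7/2) = 4 - 1*7/2 = 4 - 7/2 = ½ ≈ 0.50000)
W(O) = -3/2 (W(O) = -2 + (½ + 3)/(6 + 1) = -2 + (7/2)/7 = -2 + (7/2)*(⅐) = -2 + ½ = -3/2)
66 + W(0)*(-9) = 66 - 3/2*(-9) = 66 + 27/2 = 159/2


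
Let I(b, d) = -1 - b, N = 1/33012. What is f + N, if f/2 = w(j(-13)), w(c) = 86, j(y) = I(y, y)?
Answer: 5678065/33012 ≈ 172.00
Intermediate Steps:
N = 1/33012 ≈ 3.0292e-5
j(y) = -1 - y
f = 172 (f = 2*86 = 172)
f + N = 172 + 1/33012 = 5678065/33012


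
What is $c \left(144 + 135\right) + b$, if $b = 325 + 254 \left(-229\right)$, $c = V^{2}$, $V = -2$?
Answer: $-56725$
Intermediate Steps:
$c = 4$ ($c = \left(-2\right)^{2} = 4$)
$b = -57841$ ($b = 325 - 58166 = -57841$)
$c \left(144 + 135\right) + b = 4 \left(144 + 135\right) - 57841 = 4 \cdot 279 - 57841 = 1116 - 57841 = -56725$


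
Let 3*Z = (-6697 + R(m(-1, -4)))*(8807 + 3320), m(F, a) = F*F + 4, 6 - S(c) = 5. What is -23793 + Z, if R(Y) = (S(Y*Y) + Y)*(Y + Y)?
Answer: -80558278/3 ≈ -2.6853e+7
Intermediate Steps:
S(c) = 1 (S(c) = 6 - 1*5 = 6 - 5 = 1)
m(F, a) = 4 + F² (m(F, a) = F² + 4 = 4 + F²)
R(Y) = 2*Y*(1 + Y) (R(Y) = (1 + Y)*(Y + Y) = (1 + Y)*(2*Y) = 2*Y*(1 + Y))
Z = -80486899/3 (Z = ((-6697 + 2*(4 + (-1)²)*(1 + (4 + (-1)²)))*(8807 + 3320))/3 = ((-6697 + 2*(4 + 1)*(1 + (4 + 1)))*12127)/3 = ((-6697 + 2*5*(1 + 5))*12127)/3 = ((-6697 + 2*5*6)*12127)/3 = ((-6697 + 60)*12127)/3 = (-6637*12127)/3 = (⅓)*(-80486899) = -80486899/3 ≈ -2.6829e+7)
-23793 + Z = -23793 - 80486899/3 = -80558278/3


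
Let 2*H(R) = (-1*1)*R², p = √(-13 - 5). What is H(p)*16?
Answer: 144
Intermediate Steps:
p = 3*I*√2 (p = √(-18) = 3*I*√2 ≈ 4.2426*I)
H(R) = -R²/2 (H(R) = ((-1*1)*R²)/2 = (-R²)/2 = -R²/2)
H(p)*16 = -(3*I*√2)²/2*16 = -½*(-18)*16 = 9*16 = 144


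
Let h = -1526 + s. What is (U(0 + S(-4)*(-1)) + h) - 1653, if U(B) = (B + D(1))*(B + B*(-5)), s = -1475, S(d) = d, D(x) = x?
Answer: -4734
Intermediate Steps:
U(B) = -4*B*(1 + B) (U(B) = (B + 1)*(B + B*(-5)) = (1 + B)*(B - 5*B) = (1 + B)*(-4*B) = -4*B*(1 + B))
h = -3001 (h = -1526 - 1475 = -3001)
(U(0 + S(-4)*(-1)) + h) - 1653 = (-4*(0 - 4*(-1))*(1 + (0 - 4*(-1))) - 3001) - 1653 = (-4*(0 + 4)*(1 + (0 + 4)) - 3001) - 1653 = (-4*4*(1 + 4) - 3001) - 1653 = (-4*4*5 - 3001) - 1653 = (-80 - 3001) - 1653 = -3081 - 1653 = -4734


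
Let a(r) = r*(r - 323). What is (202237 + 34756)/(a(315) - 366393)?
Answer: -236993/368913 ≈ -0.64241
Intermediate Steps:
a(r) = r*(-323 + r)
(202237 + 34756)/(a(315) - 366393) = (202237 + 34756)/(315*(-323 + 315) - 366393) = 236993/(315*(-8) - 366393) = 236993/(-2520 - 366393) = 236993/(-368913) = 236993*(-1/368913) = -236993/368913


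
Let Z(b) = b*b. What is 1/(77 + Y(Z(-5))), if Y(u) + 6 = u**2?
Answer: 1/696 ≈ 0.0014368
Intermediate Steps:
Z(b) = b**2
Y(u) = -6 + u**2
1/(77 + Y(Z(-5))) = 1/(77 + (-6 + ((-5)**2)**2)) = 1/(77 + (-6 + 25**2)) = 1/(77 + (-6 + 625)) = 1/(77 + 619) = 1/696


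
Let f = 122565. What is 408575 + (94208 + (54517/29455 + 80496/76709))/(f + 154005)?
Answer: 85106222545744091081/208299948823050 ≈ 4.0858e+5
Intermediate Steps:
408575 + (94208 + (54517/29455 + 80496/76709))/(f + 154005) = 408575 + (94208 + (54517/29455 + 80496/76709))/(122565 + 154005) = 408575 + (94208 + (54517*(1/29455) + 80496*(1/76709)))/276570 = 408575 + (94208 + (54517/29455 + 80496/76709))*(1/276570) = 408575 + (94208 + 6552954233/2259463595)*(1/276570) = 408575 + (212866099311993/2259463595)*(1/276570) = 408575 + 70955366437331/208299948823050 = 85106222545744091081/208299948823050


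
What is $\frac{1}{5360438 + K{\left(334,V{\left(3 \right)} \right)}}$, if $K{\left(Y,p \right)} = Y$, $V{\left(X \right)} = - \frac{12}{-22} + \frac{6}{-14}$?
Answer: $\frac{1}{5360772} \approx 1.8654 \cdot 10^{-7}$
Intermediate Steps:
$V{\left(X \right)} = \frac{9}{77}$ ($V{\left(X \right)} = \left(-12\right) \left(- \frac{1}{22}\right) + 6 \left(- \frac{1}{14}\right) = \frac{6}{11} - \frac{3}{7} = \frac{9}{77}$)
$\frac{1}{5360438 + K{\left(334,V{\left(3 \right)} \right)}} = \frac{1}{5360438 + 334} = \frac{1}{5360772}$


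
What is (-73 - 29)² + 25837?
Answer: 36241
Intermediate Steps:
(-73 - 29)² + 25837 = (-102)² + 25837 = 10404 + 25837 = 36241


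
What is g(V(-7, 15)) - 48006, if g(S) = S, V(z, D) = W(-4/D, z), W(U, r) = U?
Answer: -720094/15 ≈ -48006.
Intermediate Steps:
V(z, D) = -4/D
g(V(-7, 15)) - 48006 = -4/15 - 48006 = -720094/15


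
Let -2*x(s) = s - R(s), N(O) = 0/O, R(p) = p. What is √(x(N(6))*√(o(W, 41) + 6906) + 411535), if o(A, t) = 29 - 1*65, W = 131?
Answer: √411535 ≈ 641.51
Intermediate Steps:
o(A, t) = -36 (o(A, t) = 29 - 65 = -36)
N(O) = 0
x(s) = 0 (x(s) = -(s - s)/2 = -½*0 = 0)
√(x(N(6))*√(o(W, 41) + 6906) + 411535) = √(0*√(-36 + 6906) + 411535) = √(0*√6870 + 411535) = √(0 + 411535) = √411535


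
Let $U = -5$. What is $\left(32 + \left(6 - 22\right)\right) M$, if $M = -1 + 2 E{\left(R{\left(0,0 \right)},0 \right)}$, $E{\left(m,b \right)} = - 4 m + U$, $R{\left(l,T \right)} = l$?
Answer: $-176$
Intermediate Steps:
$E{\left(m,b \right)} = -5 - 4 m$ ($E{\left(m,b \right)} = - 4 m - 5 = -5 - 4 m$)
$M = -11$ ($M = -1 + 2 \left(-5 - 0\right) = -1 + 2 \left(-5 + 0\right) = -1 + 2 \left(-5\right) = -1 - 10 = -11$)
$\left(32 + \left(6 - 22\right)\right) M = \left(32 + \left(6 - 22\right)\right) \left(-11\right) = \left(32 - 16\right) \left(-11\right) = 16 \left(-11\right) = -176$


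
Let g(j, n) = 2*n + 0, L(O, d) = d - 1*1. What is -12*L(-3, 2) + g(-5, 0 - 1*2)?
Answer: -16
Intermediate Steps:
L(O, d) = -1 + d (L(O, d) = d - 1 = -1 + d)
g(j, n) = 2*n
-12*L(-3, 2) + g(-5, 0 - 1*2) = -12*(-1 + 2) + 2*(0 - 1*2) = -12*1 + 2*(0 - 2) = -12 + 2*(-2) = -12 - 4 = -16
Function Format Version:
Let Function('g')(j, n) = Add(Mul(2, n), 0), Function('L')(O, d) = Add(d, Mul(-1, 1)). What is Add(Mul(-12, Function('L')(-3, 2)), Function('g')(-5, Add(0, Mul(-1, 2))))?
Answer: -16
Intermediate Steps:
Function('L')(O, d) = Add(-1, d) (Function('L')(O, d) = Add(d, -1) = Add(-1, d))
Function('g')(j, n) = Mul(2, n)
Add(Mul(-12, Function('L')(-3, 2)), Function('g')(-5, Add(0, Mul(-1, 2)))) = Add(Mul(-12, Add(-1, 2)), Mul(2, Add(0, Mul(-1, 2)))) = Add(Mul(-12, 1), Mul(2, Add(0, -2))) = Add(-12, Mul(2, -2)) = Add(-12, -4) = -16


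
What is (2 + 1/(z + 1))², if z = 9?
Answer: 441/100 ≈ 4.4100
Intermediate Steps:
(2 + 1/(z + 1))² = (2 + 1/(9 + 1))² = (2 + 1/10)² = (2 + ⅒)² = (21/10)² = 441/100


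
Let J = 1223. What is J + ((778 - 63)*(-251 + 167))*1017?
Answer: -61079797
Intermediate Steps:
J + ((778 - 63)*(-251 + 167))*1017 = 1223 + ((778 - 63)*(-251 + 167))*1017 = 1223 + (715*(-84))*1017 = 1223 - 60060*1017 = 1223 - 61081020 = -61079797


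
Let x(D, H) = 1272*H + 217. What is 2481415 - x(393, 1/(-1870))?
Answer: 2319920766/935 ≈ 2.4812e+6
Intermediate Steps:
x(D, H) = 217 + 1272*H
2481415 - x(393, 1/(-1870)) = 2481415 - (217 + 1272/(-1870)) = 2481415 - (217 + 1272*(-1/1870)) = 2481415 - (217 - 636/935) = 2481415 - 1*202259/935 = 2481415 - 202259/935 = 2319920766/935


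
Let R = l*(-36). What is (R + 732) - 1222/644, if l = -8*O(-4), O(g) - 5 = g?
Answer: 327829/322 ≈ 1018.1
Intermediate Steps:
O(g) = 5 + g
l = -8 (l = -8*(5 - 4) = -8*1 = -8)
R = 288 (R = -8*(-36) = 288)
(R + 732) - 1222/644 = (288 + 732) - 1222/644 = 1020 - 1222*1/644 = 1020 - 611/322 = 327829/322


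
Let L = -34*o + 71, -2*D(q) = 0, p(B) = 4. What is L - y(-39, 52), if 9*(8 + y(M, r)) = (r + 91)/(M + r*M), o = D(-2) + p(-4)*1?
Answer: -81556/1431 ≈ -56.992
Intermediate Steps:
D(q) = 0 (D(q) = -½*0 = 0)
o = 4 (o = 0 + 4*1 = 0 + 4 = 4)
y(M, r) = -8 + (91 + r)/(9*(M + M*r)) (y(M, r) = -8 + ((r + 91)/(M + r*M))/9 = -8 + ((91 + r)/(M + M*r))/9 = -8 + (91 + r)/(9*(M + M*r)))
L = -65 (L = -34*4 + 71 = -136 + 71 = -65)
L - y(-39, 52) = -65 - (91 + 52 - 72*(-39) - 72*(-39)*52)/(9*(-39)*(1 + 52)) = -65 - (-1)*(91 + 52 + 2808 + 146016)/(9*39*53) = -65 - (-1)*148967/(9*39*53) = -65 - 1*(-11459/1431) = -65 + 11459/1431 = -81556/1431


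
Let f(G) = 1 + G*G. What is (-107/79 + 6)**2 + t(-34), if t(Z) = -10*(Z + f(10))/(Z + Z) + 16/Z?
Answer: 6570305/212194 ≈ 30.964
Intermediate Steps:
f(G) = 1 + G**2
t(Z) = 16/Z - 5*(101 + Z)/Z (t(Z) = -10*(Z + (1 + 10**2))/(Z + Z) + 16/Z = -10*(Z + (1 + 100))/(2*Z) + 16/Z = -10*(Z + 101)/(2*Z) + 16/Z = -10*(101 + Z)/(2*Z) + 16/Z = -5*(101 + Z)/Z + 16/Z = 16/Z - 5*(101 + Z)/Z)
(-107/79 + 6)**2 + t(-34) = (-107/79 + 6)**2 + (-5 - 489/(-34)) = (-107*1/79 + 6)**2 + (-5 - 489*(-1/34)) = (-107/79 + 6)**2 + (-5 + 489/34) = (367/79)**2 + 319/34 = 134689/6241 + 319/34 = 6570305/212194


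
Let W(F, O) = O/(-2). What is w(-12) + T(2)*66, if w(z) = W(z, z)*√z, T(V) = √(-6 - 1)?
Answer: I*(12*√3 + 66*√7) ≈ 195.4*I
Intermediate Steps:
W(F, O) = -O/2 (W(F, O) = O*(-½) = -O/2)
T(V) = I*√7 (T(V) = √(-7) = I*√7)
w(z) = -z^(3/2)/2 (w(z) = (-z/2)*√z = -z^(3/2)/2)
w(-12) + T(2)*66 = -(-12)*I*√3 + (I*√7)*66 = -(-12)*I*√3 + 66*I*√7 = 12*I*√3 + 66*I*√7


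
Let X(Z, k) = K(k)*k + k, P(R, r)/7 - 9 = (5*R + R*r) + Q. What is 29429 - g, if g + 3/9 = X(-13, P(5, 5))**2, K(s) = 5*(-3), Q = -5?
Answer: -83927504/3 ≈ -2.7976e+7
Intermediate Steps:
K(s) = -15
P(R, r) = 28 + 35*R + 7*R*r (P(R, r) = 63 + 7*((5*R + R*r) - 5) = 63 + 7*(-5 + 5*R + R*r) = 63 + (-35 + 35*R + 7*R*r) = 28 + 35*R + 7*R*r)
X(Z, k) = -14*k (X(Z, k) = -15*k + k = -14*k)
g = 84015791/3 (g = -1/3 + (-14*(28 + 35*5 + 7*5*5))**2 = -1/3 + (-14*(28 + 175 + 175))**2 = -1/3 + (-14*378)**2 = -1/3 + (-5292)**2 = -1/3 + 28005264 = 84015791/3 ≈ 2.8005e+7)
29429 - g = 29429 - 1*84015791/3 = 29429 - 84015791/3 = -83927504/3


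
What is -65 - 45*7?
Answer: -380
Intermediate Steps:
-65 - 45*7 = -65 - 315 = -380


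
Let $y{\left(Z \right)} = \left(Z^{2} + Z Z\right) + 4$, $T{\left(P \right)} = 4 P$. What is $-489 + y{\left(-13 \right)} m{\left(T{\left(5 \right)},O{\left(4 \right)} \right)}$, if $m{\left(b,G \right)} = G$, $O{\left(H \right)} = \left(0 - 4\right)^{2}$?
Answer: $4983$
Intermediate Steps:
$O{\left(H \right)} = 16$ ($O{\left(H \right)} = \left(-4\right)^{2} = 16$)
$y{\left(Z \right)} = 4 + 2 Z^{2}$ ($y{\left(Z \right)} = \left(Z^{2} + Z^{2}\right) + 4 = 2 Z^{2} + 4 = 4 + 2 Z^{2}$)
$-489 + y{\left(-13 \right)} m{\left(T{\left(5 \right)},O{\left(4 \right)} \right)} = -489 + \left(4 + 2 \left(-13\right)^{2}\right) 16 = -489 + \left(4 + 2 \cdot 169\right) 16 = -489 + \left(4 + 338\right) 16 = -489 + 342 \cdot 16 = -489 + 5472 = 4983$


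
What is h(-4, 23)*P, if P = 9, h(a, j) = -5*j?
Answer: -1035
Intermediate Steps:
h(-4, 23)*P = -5*23*9 = -115*9 = -1035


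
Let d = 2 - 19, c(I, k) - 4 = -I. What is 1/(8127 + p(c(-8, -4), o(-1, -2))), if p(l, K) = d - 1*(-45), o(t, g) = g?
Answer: 1/8155 ≈ 0.00012262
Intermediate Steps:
c(I, k) = 4 - I
d = -17
p(l, K) = 28 (p(l, K) = -17 - 1*(-45) = -17 + 45 = 28)
1/(8127 + p(c(-8, -4), o(-1, -2))) = 1/(8127 + 28) = 1/8155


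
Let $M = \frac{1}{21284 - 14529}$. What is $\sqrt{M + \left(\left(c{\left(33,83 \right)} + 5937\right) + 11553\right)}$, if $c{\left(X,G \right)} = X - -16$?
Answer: $\frac{9 \sqrt{9880308830}}{6755} \approx 132.43$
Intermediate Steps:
$c{\left(X,G \right)} = 16 + X$ ($c{\left(X,G \right)} = X + 16 = 16 + X$)
$M = \frac{1}{6755} \approx 0.00014804$
$\sqrt{M + \left(\left(c{\left(33,83 \right)} + 5937\right) + 11553\right)} = \sqrt{\frac{1}{6755} + \left(\left(\left(16 + 33\right) + 5937\right) + 11553\right)} = \sqrt{\frac{1}{6755} + \left(\left(49 + 5937\right) + 11553\right)} = \sqrt{\frac{1}{6755} + \left(5986 + 11553\right)} = \sqrt{\frac{1}{6755} + 17539} = \sqrt{\frac{118475946}{6755}} = \frac{9 \sqrt{9880308830}}{6755}$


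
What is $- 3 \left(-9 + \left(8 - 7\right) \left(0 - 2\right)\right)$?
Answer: $33$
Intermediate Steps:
$- 3 \left(-9 + \left(8 - 7\right) \left(0 - 2\right)\right) = - 3 \left(-9 + 1 \left(-2\right)\right) = - 3 \left(-9 - 2\right) = \left(-3\right) \left(-11\right) = 33$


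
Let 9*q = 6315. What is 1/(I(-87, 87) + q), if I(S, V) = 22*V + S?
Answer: 3/7586 ≈ 0.00039547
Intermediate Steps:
q = 2105/3 (q = (1/9)*6315 = 2105/3 ≈ 701.67)
I(S, V) = S + 22*V
1/(I(-87, 87) + q) = 1/((-87 + 22*87) + 2105/3) = 1/((-87 + 1914) + 2105/3) = 1/(1827 + 2105/3) = 1/(7586/3) = 3/7586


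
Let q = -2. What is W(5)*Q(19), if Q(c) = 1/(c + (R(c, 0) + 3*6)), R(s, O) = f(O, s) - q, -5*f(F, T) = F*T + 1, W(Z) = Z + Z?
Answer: 25/97 ≈ 0.25773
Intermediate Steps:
W(Z) = 2*Z
f(F, T) = -1/5 - F*T/5 (f(F, T) = -(F*T + 1)/5 = -(1 + F*T)/5 = -1/5 - F*T/5)
R(s, O) = 9/5 - O*s/5 (R(s, O) = (-1/5 - O*s/5) - 1*(-2) = (-1/5 - O*s/5) + 2 = 9/5 - O*s/5)
Q(c) = 1/(99/5 + c) (Q(c) = 1/(c + ((9/5 - 1/5*0*c) + 3*6)) = 1/(c + ((9/5 + 0) + 18)) = 1/(c + (9/5 + 18)) = 1/(c + 99/5) = 1/(99/5 + c))
W(5)*Q(19) = (2*5)*(5/(99 + 5*19)) = 10*(5/(99 + 95)) = 10*(5/194) = 25/97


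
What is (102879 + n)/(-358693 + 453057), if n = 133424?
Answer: 236303/94364 ≈ 2.5042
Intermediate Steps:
(102879 + n)/(-358693 + 453057) = (102879 + 133424)/(-358693 + 453057) = 236303/94364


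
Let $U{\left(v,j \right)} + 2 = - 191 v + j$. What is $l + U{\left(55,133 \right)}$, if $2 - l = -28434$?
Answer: $18062$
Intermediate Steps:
$l = 28436$ ($l = 2 - -28434 = 2 + 28434 = 28436$)
$U{\left(v,j \right)} = -2 + j - 191 v$ ($U{\left(v,j \right)} = -2 + \left(- 191 v + j\right) = -2 + \left(j - 191 v\right) = -2 + j - 191 v$)
$l + U{\left(55,133 \right)} = 28436 - 10374 = 18062$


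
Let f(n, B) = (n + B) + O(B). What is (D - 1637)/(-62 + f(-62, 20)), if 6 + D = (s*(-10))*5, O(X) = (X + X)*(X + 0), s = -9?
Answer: -1193/696 ≈ -1.7141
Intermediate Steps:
O(X) = 2*X² (O(X) = (2*X)*X = 2*X²)
D = 444 (D = -6 - 9*(-10)*5 = -6 + 90*5 = -6 + 450 = 444)
f(n, B) = B + n + 2*B² (f(n, B) = (n + B) + 2*B² = (B + n) + 2*B² = B + n + 2*B²)
(D - 1637)/(-62 + f(-62, 20)) = (444 - 1637)/(-62 + (20 - 62 + 2*20²)) = -1193/(-62 + (20 - 62 + 2*400)) = -1193/(-62 + (20 - 62 + 800)) = -1193/(-62 + 758) = -1193/696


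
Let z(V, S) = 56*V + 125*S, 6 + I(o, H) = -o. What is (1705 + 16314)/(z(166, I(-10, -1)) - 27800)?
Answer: -18019/18004 ≈ -1.0008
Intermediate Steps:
I(o, H) = -6 - o
(1705 + 16314)/(z(166, I(-10, -1)) - 27800) = (1705 + 16314)/((56*166 + 125*(-6 - 1*(-10))) - 27800) = 18019/((9296 + 125*(-6 + 10)) - 27800) = 18019/((9296 + 125*4) - 27800) = 18019/((9296 + 500) - 27800) = 18019/(9796 - 27800) = 18019/(-18004) = 18019*(-1/18004) = -18019/18004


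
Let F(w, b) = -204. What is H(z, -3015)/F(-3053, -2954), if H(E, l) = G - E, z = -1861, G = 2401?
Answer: -2131/102 ≈ -20.892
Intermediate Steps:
H(E, l) = 2401 - E
H(z, -3015)/F(-3053, -2954) = (2401 - 1*(-1861))/(-204) = (2401 + 1861)*(-1/204) = 4262*(-1/204) = -2131/102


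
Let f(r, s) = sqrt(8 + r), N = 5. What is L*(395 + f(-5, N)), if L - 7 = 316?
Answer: 127585 + 323*sqrt(3) ≈ 1.2814e+5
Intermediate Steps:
L = 323 (L = 7 + 316 = 323)
L*(395 + f(-5, N)) = 323*(395 + sqrt(8 - 5)) = 323*(395 + sqrt(3)) = 127585 + 323*sqrt(3)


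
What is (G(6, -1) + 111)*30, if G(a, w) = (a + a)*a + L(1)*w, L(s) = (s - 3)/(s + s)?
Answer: 5520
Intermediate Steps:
L(s) = (-3 + s)/(2*s) (L(s) = (-3 + s)/((2*s)) = (-3 + s)*(1/(2*s)) = (-3 + s)/(2*s))
G(a, w) = -w + 2*a**2 (G(a, w) = (a + a)*a + ((1/2)*(-3 + 1)/1)*w = (2*a)*a + ((1/2)*1*(-2))*w = 2*a**2 - w = -w + 2*a**2)
(G(6, -1) + 111)*30 = ((-1*(-1) + 2*6**2) + 111)*30 = ((1 + 2*36) + 111)*30 = ((1 + 72) + 111)*30 = (73 + 111)*30 = 184*30 = 5520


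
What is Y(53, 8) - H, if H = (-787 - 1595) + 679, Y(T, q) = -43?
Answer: 1660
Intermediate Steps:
H = -1703 (H = -2382 + 679 = -1703)
Y(53, 8) - H = -43 - 1*(-1703) = -43 + 1703 = 1660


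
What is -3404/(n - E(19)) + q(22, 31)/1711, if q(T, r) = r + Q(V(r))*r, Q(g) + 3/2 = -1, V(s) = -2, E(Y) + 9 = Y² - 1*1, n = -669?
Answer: 2888407/872610 ≈ 3.3101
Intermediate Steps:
E(Y) = -10 + Y² (E(Y) = -9 + (Y² - 1*1) = -9 + (Y² - 1) = -9 + (-1 + Y²) = -10 + Y²)
Q(g) = -5/2 (Q(g) = -3/2 - 1 = -5/2)
q(T, r) = -3*r/2 (q(T, r) = r - 5*r/2 = -3*r/2)
-3404/(n - E(19)) + q(22, 31)/1711 = -3404/(-669 - (-10 + 19²)) - 3/2*31/1711 = -3404/(-669 - (-10 + 361)) - 93/2*1/1711 = -3404/(-669 - 1*351) - 93/3422 = -3404/(-669 - 351) - 93/3422 = -3404/(-1020) - 93/3422 = -3404*(-1/1020) - 93/3422 = 851/255 - 93/3422 = 2888407/872610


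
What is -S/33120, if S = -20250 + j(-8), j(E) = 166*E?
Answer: 10789/16560 ≈ 0.65151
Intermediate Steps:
S = -21578 (S = -20250 + 166*(-8) = -20250 - 1328 = -21578)
-S/33120 = -(-21578)/33120 = -1*(-10789/16560) = 10789/16560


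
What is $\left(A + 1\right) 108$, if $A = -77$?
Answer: $-8208$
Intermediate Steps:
$\left(A + 1\right) 108 = \left(-77 + 1\right) 108 = \left(-76\right) 108 = -8208$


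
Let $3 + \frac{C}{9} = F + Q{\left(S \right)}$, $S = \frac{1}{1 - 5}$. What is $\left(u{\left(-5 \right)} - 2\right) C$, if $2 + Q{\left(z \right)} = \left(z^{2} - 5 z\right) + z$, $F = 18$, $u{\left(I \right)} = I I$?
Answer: $\frac{46575}{16} \approx 2910.9$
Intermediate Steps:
$S = - \frac{1}{4}$ ($S = \frac{1}{-4} = - \frac{1}{4} \approx -0.25$)
$u{\left(I \right)} = I^{2}$
$Q{\left(z \right)} = -2 + z^{2} - 4 z$ ($Q{\left(z \right)} = -2 + \left(\left(z^{2} - 5 z\right) + z\right) = -2 + \left(z^{2} - 4 z\right) = -2 + z^{2} - 4 z$)
$C = \frac{2025}{16}$ ($C = -27 + 9 \left(18 - \left(1 - \frac{1}{16}\right)\right) = -27 + 9 \left(18 + \left(-2 + \frac{1}{16} + 1\right)\right) = -27 + 9 \left(18 - \frac{15}{16}\right) = -27 + 9 \cdot \frac{273}{16} = -27 + \frac{2457}{16} = \frac{2025}{16} \approx 126.56$)
$\left(u{\left(-5 \right)} - 2\right) C = \left(\left(-5\right)^{2} - 2\right) \frac{2025}{16} = \left(25 - 2\right) \frac{2025}{16} = 23 \cdot \frac{2025}{16} = \frac{46575}{16}$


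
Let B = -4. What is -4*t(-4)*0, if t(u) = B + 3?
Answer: 0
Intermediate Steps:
t(u) = -1 (t(u) = -4 + 3 = -1)
-4*t(-4)*0 = -4*(-1)*0 = 4*0 = 0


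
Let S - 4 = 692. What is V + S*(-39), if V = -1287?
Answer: -28431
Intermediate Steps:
S = 696 (S = 4 + 692 = 696)
V + S*(-39) = -1287 + 696*(-39) = -1287 - 27144 = -28431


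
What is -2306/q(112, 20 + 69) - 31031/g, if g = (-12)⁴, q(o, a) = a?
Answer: -50578975/1845504 ≈ -27.407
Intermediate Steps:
g = 20736
-2306/q(112, 20 + 69) - 31031/g = -2306/(20 + 69) - 31031/20736 = -2306/89 - 31031*1/20736 = -2306*1/89 - 31031/20736 = -2306/89 - 31031/20736 = -50578975/1845504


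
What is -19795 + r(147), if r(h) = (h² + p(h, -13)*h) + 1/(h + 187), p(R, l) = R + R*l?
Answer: -86002995/334 ≈ -2.5749e+5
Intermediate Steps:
r(h) = 1/(187 + h) - 11*h² (r(h) = (h² + (h*(1 - 13))*h) + 1/(h + 187) = (h² + (h*(-12))*h) + 1/(187 + h) = (h² + (-12*h)*h) + 1/(187 + h) = (h² - 12*h²) + 1/(187 + h) = -11*h² + 1/(187 + h) = 1/(187 + h) - 11*h²)
-19795 + r(147) = -19795 + (1 - 2057*147² - 11*147³)/(187 + 147) = -19795 + (1 - 2057*21609 - 11*3176523)/334 = -19795 + (1 - 44449713 - 34941753)/334 = -19795 + (1/334)*(-79391465) = -19795 - 79391465/334 = -86002995/334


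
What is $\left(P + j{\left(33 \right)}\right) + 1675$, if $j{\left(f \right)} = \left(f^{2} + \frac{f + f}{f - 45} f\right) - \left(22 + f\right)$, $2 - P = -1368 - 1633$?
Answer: $\frac{11061}{2} \approx 5530.5$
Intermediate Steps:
$P = 3003$ ($P = 2 - \left(-1368 - 1633\right) = 2 - -3001 = 2 + 3001 = 3003$)
$j{\left(f \right)} = -22 + f^{2} - f + \frac{2 f^{2}}{-45 + f}$ ($j{\left(f \right)} = \left(f^{2} + \frac{2 f}{-45 + f} f\right) - \left(22 + f\right) = \left(f^{2} + \frac{2 f^{2}}{-45 + f}\right) - \left(22 + f\right) = -22 + f^{2} - f + \frac{2 f^{2}}{-45 + f}$)
$\left(P + j{\left(33 \right)}\right) + 1675 = \left(3003 + \frac{990 + 33^{3} - 44 \cdot 33^{2} + 23 \cdot 33}{-45 + 33}\right) + 1675 = \left(3003 + \frac{990 + 35937 - 47916 + 759}{-12}\right) + 1675 = \left(3003 - \frac{990 + 35937 - 47916 + 759}{12}\right) + 1675 = \left(3003 - - \frac{1705}{2}\right) + 1675 = \left(3003 + \frac{1705}{2}\right) + 1675 = \frac{7711}{2} + 1675 = \frac{11061}{2}$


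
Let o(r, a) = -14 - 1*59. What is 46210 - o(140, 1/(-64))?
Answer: 46283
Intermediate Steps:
o(r, a) = -73 (o(r, a) = -14 - 59 = -73)
46210 - o(140, 1/(-64)) = 46210 - 1*(-73) = 46210 + 73 = 46283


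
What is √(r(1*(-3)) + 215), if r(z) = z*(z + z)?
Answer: √233 ≈ 15.264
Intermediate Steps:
r(z) = 2*z² (r(z) = z*(2*z) = 2*z²)
√(r(1*(-3)) + 215) = √(2*(1*(-3))² + 215) = √(2*(-3)² + 215) = √(2*9 + 215) = √(18 + 215) = √233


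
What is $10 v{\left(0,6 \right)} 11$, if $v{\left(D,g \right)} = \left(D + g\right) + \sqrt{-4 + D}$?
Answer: $660 + 220 i \approx 660.0 + 220.0 i$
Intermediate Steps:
$v{\left(D,g \right)} = D + g + \sqrt{-4 + D}$
$10 v{\left(0,6 \right)} 11 = 10 \left(0 + 6 + \sqrt{-4 + 0}\right) 11 = 10 \left(0 + 6 + \sqrt{-4}\right) 11 = 10 \left(0 + 6 + 2 i\right) 11 = 10 \left(6 + 2 i\right) 11 = \left(60 + 20 i\right) 11 = 660 + 220 i$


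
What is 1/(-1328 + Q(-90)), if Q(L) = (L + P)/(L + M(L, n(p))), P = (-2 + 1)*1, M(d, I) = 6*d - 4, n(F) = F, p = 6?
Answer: -634/841861 ≈ -0.00075309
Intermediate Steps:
M(d, I) = -4 + 6*d
P = -1 (P = -1*1 = -1)
Q(L) = (-1 + L)/(-4 + 7*L) (Q(L) = (L - 1)/(L + (-4 + 6*L)) = (-1 + L)/(-4 + 7*L))
1/(-1328 + Q(-90)) = 1/(-1328 + (-1 - 90)/(-4 + 7*(-90))) = 1/(-1328 - 91/(-4 - 630)) = 1/(-1328 - 91/(-634)) = 1/(-1328 - 1/634*(-91)) = 1/(-1328 + 91/634) = 1/(-841861/634) = -634/841861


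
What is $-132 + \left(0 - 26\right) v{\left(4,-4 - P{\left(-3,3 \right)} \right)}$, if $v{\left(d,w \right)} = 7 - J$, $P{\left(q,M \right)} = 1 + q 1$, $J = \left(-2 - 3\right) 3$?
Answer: $-704$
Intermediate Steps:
$J = -15$ ($J = \left(-5\right) 3 = -15$)
$P{\left(q,M \right)} = 1 + q$
$v{\left(d,w \right)} = 22$ ($v{\left(d,w \right)} = 7 - -15 = 7 + 15 = 22$)
$-132 + \left(0 - 26\right) v{\left(4,-4 - P{\left(-3,3 \right)} \right)} = -132 + \left(0 - 26\right) 22 = -132 - 572 = -704$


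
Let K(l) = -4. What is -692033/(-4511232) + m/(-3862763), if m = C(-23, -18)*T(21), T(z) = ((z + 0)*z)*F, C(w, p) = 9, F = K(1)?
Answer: 2744779786411/17425820054016 ≈ 0.15751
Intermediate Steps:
F = -4
T(z) = -4*z² (T(z) = ((z + 0)*z)*(-4) = (z*z)*(-4) = z²*(-4) = -4*z²)
m = -15876 (m = 9*(-4*21²) = 9*(-4*441) = 9*(-1764) = -15876)
-692033/(-4511232) + m/(-3862763) = -692033/(-4511232) - 15876/(-3862763) = -692033*(-1/4511232) - 15876*(-1/3862763) = 692033/4511232 + 15876/3862763 = 2744779786411/17425820054016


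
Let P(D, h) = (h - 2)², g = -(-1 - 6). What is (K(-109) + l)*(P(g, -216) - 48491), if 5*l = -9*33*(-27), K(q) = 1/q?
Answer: -845221822/545 ≈ -1.5509e+6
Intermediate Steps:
g = 7 (g = -1*(-7) = 7)
P(D, h) = (-2 + h)²
l = 8019/5 (l = (-9*33*(-27))/5 = (-297*(-27))/5 = (⅕)*8019 = 8019/5 ≈ 1603.8)
(K(-109) + l)*(P(g, -216) - 48491) = (1/(-109) + 8019/5)*((-2 - 216)² - 48491) = (-1/109 + 8019/5)*((-218)² - 48491) = 874066*(47524 - 48491)/545 = (874066/545)*(-967) = -845221822/545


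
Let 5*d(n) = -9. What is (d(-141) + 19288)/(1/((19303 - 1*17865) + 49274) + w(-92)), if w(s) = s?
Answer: -4890208872/23327515 ≈ -209.63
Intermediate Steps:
d(n) = -9/5 (d(n) = (1/5)*(-9) = -9/5)
(d(-141) + 19288)/(1/((19303 - 1*17865) + 49274) + w(-92)) = (-9/5 + 19288)/(1/((19303 - 1*17865) + 49274) - 92) = 96431/(5*(1/((19303 - 17865) + 49274) - 92)) = 96431/(5*(1/(1438 + 49274) - 92)) = 96431/(5*(1/50712 - 92)) = 96431/(5*(-4665503/50712)) = (96431/5)*(-50712/4665503) = -4890208872/23327515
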